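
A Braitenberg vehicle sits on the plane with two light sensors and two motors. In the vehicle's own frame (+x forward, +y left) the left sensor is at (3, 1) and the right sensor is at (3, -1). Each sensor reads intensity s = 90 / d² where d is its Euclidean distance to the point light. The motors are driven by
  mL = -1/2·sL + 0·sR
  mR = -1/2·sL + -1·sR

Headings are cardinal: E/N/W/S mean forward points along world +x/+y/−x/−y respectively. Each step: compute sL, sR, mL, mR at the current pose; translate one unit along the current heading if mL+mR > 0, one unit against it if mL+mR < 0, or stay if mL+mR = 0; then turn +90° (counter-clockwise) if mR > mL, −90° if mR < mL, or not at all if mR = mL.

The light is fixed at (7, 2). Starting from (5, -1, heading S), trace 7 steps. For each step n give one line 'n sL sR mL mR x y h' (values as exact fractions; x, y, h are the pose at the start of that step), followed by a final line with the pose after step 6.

n=0: pose=(5,-1,S); sL=90/37, sR=2; mL=-45/37, mR=-119/37; mL+mR=-164/37 → advance -1; mR−mL=-2 → turn -1·90°
n=1: pose=(5,0,W); sL=45/17, sR=45/13; mL=-45/34, mR=-2115/442; mL+mR=-1350/221 → advance -1; mR−mL=-45/13 → turn -1·90°
n=2: pose=(6,0,N); sL=18, sR=90; mL=-9, mR=-99; mL+mR=-108 → advance -1; mR−mL=-90 → turn -1·90°
n=3: pose=(6,-1,E); sL=45/4, sR=9/2; mL=-45/8, mR=-81/8; mL+mR=-63/4 → advance -1; mR−mL=-9/2 → turn -1·90°
n=4: pose=(5,-1,S); sL=90/37, sR=2; mL=-45/37, mR=-119/37; mL+mR=-164/37 → advance -1; mR−mL=-2 → turn -1·90°
n=5: pose=(5,0,W); sL=45/17, sR=45/13; mL=-45/34, mR=-2115/442; mL+mR=-1350/221 → advance -1; mR−mL=-45/13 → turn -1·90°
n=6: pose=(6,0,N); sL=18, sR=90; mL=-9, mR=-99; mL+mR=-108 → advance -1; mR−mL=-90 → turn -1·90°

0 90/37 2 -45/37 -119/37 5 -1 S
1 45/17 45/13 -45/34 -2115/442 5 0 W
2 18 90 -9 -99 6 0 N
3 45/4 9/2 -45/8 -81/8 6 -1 E
4 90/37 2 -45/37 -119/37 5 -1 S
5 45/17 45/13 -45/34 -2115/442 5 0 W
6 18 90 -9 -99 6 0 N
final 6 -1 E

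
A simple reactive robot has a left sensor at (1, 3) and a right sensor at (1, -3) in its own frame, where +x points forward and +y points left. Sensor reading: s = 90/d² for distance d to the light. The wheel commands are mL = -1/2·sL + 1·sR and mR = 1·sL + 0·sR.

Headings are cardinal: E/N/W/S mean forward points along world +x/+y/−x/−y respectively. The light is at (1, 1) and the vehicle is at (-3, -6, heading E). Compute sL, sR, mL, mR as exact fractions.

left sensor world pos  = (-2, -3); dL² = 25
right sensor world pos = (-2, -9); dR² = 109
sL = 90/25 = 18/5
sR = 90/109 = 90/109
mL = -1/2·sL + 1·sR = -531/545
mR = 1·sL + 0·sR = 18/5

18/5 90/109 -531/545 18/5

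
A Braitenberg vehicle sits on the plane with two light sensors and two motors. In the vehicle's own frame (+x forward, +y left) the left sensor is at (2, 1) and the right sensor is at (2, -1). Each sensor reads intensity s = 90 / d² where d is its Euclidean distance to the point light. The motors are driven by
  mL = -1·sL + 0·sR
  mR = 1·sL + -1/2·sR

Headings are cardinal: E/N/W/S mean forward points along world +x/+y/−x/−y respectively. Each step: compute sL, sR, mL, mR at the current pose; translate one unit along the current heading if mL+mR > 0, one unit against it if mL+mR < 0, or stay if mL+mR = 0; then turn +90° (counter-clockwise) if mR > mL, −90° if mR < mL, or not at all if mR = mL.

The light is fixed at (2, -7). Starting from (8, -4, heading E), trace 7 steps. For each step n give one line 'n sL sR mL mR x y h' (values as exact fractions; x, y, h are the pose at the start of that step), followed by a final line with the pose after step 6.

0 9/8 45/34 -9/8 63/136 8 -4 E
1 90/41 90/61 -90/41 3645/2501 7 -4 N
2 9 5 -9 13/2 7 -5 W
3 90/49 18/5 -90/49 9/245 8 -5 S
4 9/8 45/34 -9/8 63/136 8 -4 E
5 90/41 90/61 -90/41 3645/2501 7 -4 N
6 9 5 -9 13/2 7 -5 W
final 8 -5 S

n=0: pose=(8,-4,E); sL=9/8, sR=45/34; mL=-9/8, mR=63/136; mL+mR=-45/68 → advance -1; mR−mL=27/17 → turn +1·90°
n=1: pose=(7,-4,N); sL=90/41, sR=90/61; mL=-90/41, mR=3645/2501; mL+mR=-45/61 → advance -1; mR−mL=9135/2501 → turn +1·90°
n=2: pose=(7,-5,W); sL=9, sR=5; mL=-9, mR=13/2; mL+mR=-5/2 → advance -1; mR−mL=31/2 → turn +1·90°
n=3: pose=(8,-5,S); sL=90/49, sR=18/5; mL=-90/49, mR=9/245; mL+mR=-9/5 → advance -1; mR−mL=459/245 → turn +1·90°
n=4: pose=(8,-4,E); sL=9/8, sR=45/34; mL=-9/8, mR=63/136; mL+mR=-45/68 → advance -1; mR−mL=27/17 → turn +1·90°
n=5: pose=(7,-4,N); sL=90/41, sR=90/61; mL=-90/41, mR=3645/2501; mL+mR=-45/61 → advance -1; mR−mL=9135/2501 → turn +1·90°
n=6: pose=(7,-5,W); sL=9, sR=5; mL=-9, mR=13/2; mL+mR=-5/2 → advance -1; mR−mL=31/2 → turn +1·90°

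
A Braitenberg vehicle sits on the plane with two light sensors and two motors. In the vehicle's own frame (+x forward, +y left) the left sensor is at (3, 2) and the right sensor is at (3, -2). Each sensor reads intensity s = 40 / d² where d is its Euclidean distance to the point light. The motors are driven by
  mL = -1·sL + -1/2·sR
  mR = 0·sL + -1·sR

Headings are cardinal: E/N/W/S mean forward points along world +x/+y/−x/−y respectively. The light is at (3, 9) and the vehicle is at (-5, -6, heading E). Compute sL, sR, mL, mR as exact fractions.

20/97 20/157 -4110/15229 -20/157

left sensor world pos  = (-2, -4); dL² = 194
right sensor world pos = (-2, -8); dR² = 314
sL = 40/194 = 20/97
sR = 40/314 = 20/157
mL = -1·sL + -1/2·sR = -4110/15229
mR = 0·sL + -1·sR = -20/157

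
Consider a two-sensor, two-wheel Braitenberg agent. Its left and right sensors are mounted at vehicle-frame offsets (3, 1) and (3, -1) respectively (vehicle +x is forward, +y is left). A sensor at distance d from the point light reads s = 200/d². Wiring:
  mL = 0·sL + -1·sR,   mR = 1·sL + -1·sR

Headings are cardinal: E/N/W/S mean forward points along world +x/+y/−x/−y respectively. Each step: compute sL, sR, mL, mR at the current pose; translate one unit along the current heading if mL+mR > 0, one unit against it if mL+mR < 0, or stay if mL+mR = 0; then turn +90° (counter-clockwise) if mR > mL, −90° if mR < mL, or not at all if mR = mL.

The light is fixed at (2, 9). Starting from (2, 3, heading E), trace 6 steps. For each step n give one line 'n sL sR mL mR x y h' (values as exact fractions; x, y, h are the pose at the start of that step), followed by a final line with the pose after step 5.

n=0: pose=(2,3,E); sL=100/17, sR=100/29; mL=-100/29, mR=1200/493; mL+mR=-500/493 → advance -1; mR−mL=100/17 → turn +1·90°
n=1: pose=(1,3,N); sL=200/13, sR=200/9; mL=-200/9, mR=-800/117; mL+mR=-3400/117 → advance -1; mR−mL=200/13 → turn +1·90°
n=2: pose=(1,2,W); sL=5/2, sR=50/13; mL=-50/13, mR=-35/26; mL+mR=-135/26 → advance -1; mR−mL=5/2 → turn +1·90°
n=3: pose=(2,2,S); sL=200/101, sR=200/101; mL=-200/101, mR=0; mL+mR=-200/101 → advance -1; mR−mL=200/101 → turn +1·90°
n=4: pose=(2,3,E); sL=100/17, sR=100/29; mL=-100/29, mR=1200/493; mL+mR=-500/493 → advance -1; mR−mL=100/17 → turn +1·90°
n=5: pose=(1,3,N); sL=200/13, sR=200/9; mL=-200/9, mR=-800/117; mL+mR=-3400/117 → advance -1; mR−mL=200/13 → turn +1·90°

0 100/17 100/29 -100/29 1200/493 2 3 E
1 200/13 200/9 -200/9 -800/117 1 3 N
2 5/2 50/13 -50/13 -35/26 1 2 W
3 200/101 200/101 -200/101 0 2 2 S
4 100/17 100/29 -100/29 1200/493 2 3 E
5 200/13 200/9 -200/9 -800/117 1 3 N
final 1 2 W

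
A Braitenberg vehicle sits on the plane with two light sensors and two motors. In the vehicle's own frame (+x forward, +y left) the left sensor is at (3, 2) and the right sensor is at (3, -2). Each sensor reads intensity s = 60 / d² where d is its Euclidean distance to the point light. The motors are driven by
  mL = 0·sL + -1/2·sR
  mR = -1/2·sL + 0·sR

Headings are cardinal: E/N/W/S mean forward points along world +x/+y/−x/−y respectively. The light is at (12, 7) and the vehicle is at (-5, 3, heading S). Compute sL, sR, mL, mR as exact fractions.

30/137 6/41 -3/41 -15/137

left sensor world pos  = (-3, 0); dL² = 274
right sensor world pos = (-7, 0); dR² = 410
sL = 60/274 = 30/137
sR = 60/410 = 6/41
mL = 0·sL + -1/2·sR = -3/41
mR = -1/2·sL + 0·sR = -15/137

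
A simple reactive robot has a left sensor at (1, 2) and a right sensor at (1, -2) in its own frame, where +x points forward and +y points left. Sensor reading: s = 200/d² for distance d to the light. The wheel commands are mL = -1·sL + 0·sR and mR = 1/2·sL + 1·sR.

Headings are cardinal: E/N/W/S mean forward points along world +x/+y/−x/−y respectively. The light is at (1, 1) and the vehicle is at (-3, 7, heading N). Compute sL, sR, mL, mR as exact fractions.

left sensor world pos  = (-5, 8); dL² = 85
right sensor world pos = (-1, 8); dR² = 53
sL = 200/85 = 40/17
sR = 200/53 = 200/53
mL = -1·sL + 0·sR = -40/17
mR = 1/2·sL + 1·sR = 4460/901

40/17 200/53 -40/17 4460/901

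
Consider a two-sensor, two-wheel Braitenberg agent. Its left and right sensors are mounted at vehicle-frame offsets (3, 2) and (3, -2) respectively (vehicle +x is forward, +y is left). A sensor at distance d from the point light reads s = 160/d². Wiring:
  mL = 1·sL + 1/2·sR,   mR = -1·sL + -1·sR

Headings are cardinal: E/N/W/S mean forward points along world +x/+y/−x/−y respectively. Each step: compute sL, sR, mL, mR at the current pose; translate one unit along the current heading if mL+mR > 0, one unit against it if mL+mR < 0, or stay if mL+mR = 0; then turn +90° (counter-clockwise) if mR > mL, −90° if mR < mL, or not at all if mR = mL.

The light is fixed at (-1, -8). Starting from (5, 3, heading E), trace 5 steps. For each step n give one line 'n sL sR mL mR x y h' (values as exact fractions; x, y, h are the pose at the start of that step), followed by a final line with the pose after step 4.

0 16/25 80/81 2296/2025 -3296/2025 5 3 E
1 160/113 160/73 20720/8249 -29760/8249 4 3 S
2 20/13 4/5 126/65 -152/65 4 4 W
3 160/241 160/289 65520/69649 -84800/69649 5 4 N
4 16/25 80/81 2296/2025 -3296/2025 5 3 E
final 4 3 S

n=0: pose=(5,3,E); sL=16/25, sR=80/81; mL=2296/2025, mR=-3296/2025; mL+mR=-40/81 → advance -1; mR−mL=-1864/675 → turn -1·90°
n=1: pose=(4,3,S); sL=160/113, sR=160/73; mL=20720/8249, mR=-29760/8249; mL+mR=-80/73 → advance -1; mR−mL=-50480/8249 → turn -1·90°
n=2: pose=(4,4,W); sL=20/13, sR=4/5; mL=126/65, mR=-152/65; mL+mR=-2/5 → advance -1; mR−mL=-278/65 → turn -1·90°
n=3: pose=(5,4,N); sL=160/241, sR=160/289; mL=65520/69649, mR=-84800/69649; mL+mR=-80/289 → advance -1; mR−mL=-150320/69649 → turn -1·90°
n=4: pose=(5,3,E); sL=16/25, sR=80/81; mL=2296/2025, mR=-3296/2025; mL+mR=-40/81 → advance -1; mR−mL=-1864/675 → turn -1·90°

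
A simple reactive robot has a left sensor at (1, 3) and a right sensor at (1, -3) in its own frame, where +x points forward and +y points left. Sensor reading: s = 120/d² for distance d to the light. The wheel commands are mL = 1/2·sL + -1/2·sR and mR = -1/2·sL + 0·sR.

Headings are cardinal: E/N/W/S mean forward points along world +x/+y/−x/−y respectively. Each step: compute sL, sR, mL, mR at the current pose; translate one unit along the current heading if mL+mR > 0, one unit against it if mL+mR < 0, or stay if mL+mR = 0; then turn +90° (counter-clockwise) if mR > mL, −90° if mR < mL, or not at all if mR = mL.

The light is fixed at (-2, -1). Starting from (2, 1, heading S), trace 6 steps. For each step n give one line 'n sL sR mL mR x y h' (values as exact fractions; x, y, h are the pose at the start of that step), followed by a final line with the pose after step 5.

0 12/5 60 -144/5 -6/5 2 1 S
1 120/61 24/5 -432/305 -60/61 2 2 E
2 15/2 30/13 135/52 -15/4 1 2 N
3 120/41 120/17 -1440/697 -60/41 1 1 E
4 12 60/17 72/17 -6 0 1 N
5 24/5 120/13 -144/65 -12/5 0 0 E
final -1 0 S

n=0: pose=(2,1,S); sL=12/5, sR=60; mL=-144/5, mR=-6/5; mL+mR=-30 → advance -1; mR−mL=138/5 → turn +1·90°
n=1: pose=(2,2,E); sL=120/61, sR=24/5; mL=-432/305, mR=-60/61; mL+mR=-12/5 → advance -1; mR−mL=132/305 → turn +1·90°
n=2: pose=(1,2,N); sL=15/2, sR=30/13; mL=135/52, mR=-15/4; mL+mR=-15/13 → advance -1; mR−mL=-165/26 → turn -1·90°
n=3: pose=(1,1,E); sL=120/41, sR=120/17; mL=-1440/697, mR=-60/41; mL+mR=-60/17 → advance -1; mR−mL=420/697 → turn +1·90°
n=4: pose=(0,1,N); sL=12, sR=60/17; mL=72/17, mR=-6; mL+mR=-30/17 → advance -1; mR−mL=-174/17 → turn -1·90°
n=5: pose=(0,0,E); sL=24/5, sR=120/13; mL=-144/65, mR=-12/5; mL+mR=-60/13 → advance -1; mR−mL=-12/65 → turn -1·90°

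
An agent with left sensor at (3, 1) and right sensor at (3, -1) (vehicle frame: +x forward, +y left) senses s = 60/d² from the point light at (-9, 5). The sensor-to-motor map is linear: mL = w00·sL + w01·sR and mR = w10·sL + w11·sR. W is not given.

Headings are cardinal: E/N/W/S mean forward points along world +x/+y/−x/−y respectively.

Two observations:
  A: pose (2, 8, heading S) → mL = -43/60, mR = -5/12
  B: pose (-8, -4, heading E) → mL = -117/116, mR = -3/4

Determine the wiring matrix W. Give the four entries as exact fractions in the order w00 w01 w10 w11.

obs A: pose=(2,8,S) → sL=5/12, sR=3/5, mL=-43/60, mR=-5/12
obs B: pose=(-8,-4,E) → sL=3/4, sR=15/29, mL=-117/116, mR=-3/4
sensor matrix S = [[5/12, 3/5], [3/4, 15/29]]; det S = -34/145
solve [mL_A; mL_B] = S·[w00; w01] and [mR_A; mR_B] = S·[w10; w11]:
  w00 = -1, w01 = -1/2, w10 = -1, w11 = 0

-1 -1/2 -1 0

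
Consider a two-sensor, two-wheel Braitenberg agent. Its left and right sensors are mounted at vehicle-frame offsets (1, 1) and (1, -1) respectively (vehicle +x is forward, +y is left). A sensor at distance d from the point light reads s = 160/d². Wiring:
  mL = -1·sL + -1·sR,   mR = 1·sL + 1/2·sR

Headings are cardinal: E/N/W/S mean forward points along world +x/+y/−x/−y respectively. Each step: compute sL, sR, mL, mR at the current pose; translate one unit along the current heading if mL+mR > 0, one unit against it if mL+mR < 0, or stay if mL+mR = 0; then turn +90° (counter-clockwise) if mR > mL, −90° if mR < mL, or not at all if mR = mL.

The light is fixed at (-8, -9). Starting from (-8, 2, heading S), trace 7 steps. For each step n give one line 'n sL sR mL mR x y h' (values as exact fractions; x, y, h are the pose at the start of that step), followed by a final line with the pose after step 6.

n=0: pose=(-8,2,S); sL=160/101, sR=160/101; mL=-320/101, mR=240/101; mL+mR=-80/101 → advance -1; mR−mL=560/101 → turn +1·90°
n=1: pose=(-8,3,E); sL=16/17, sR=80/61; mL=-2336/1037, mR=1656/1037; mL+mR=-40/61 → advance -1; mR−mL=3992/1037 → turn +1·90°
n=2: pose=(-9,3,N); sL=160/173, sR=160/169; mL=-54720/29237, mR=40880/29237; mL+mR=-80/169 → advance -1; mR−mL=95600/29237 → turn +1·90°
n=3: pose=(-9,2,W); sL=20/13, sR=40/37; mL=-1260/481, mR=1000/481; mL+mR=-20/37 → advance -1; mR−mL=2260/481 → turn +1·90°
n=4: pose=(-8,2,S); sL=160/101, sR=160/101; mL=-320/101, mR=240/101; mL+mR=-80/101 → advance -1; mR−mL=560/101 → turn +1·90°
n=5: pose=(-8,3,E); sL=16/17, sR=80/61; mL=-2336/1037, mR=1656/1037; mL+mR=-40/61 → advance -1; mR−mL=3992/1037 → turn +1·90°
n=6: pose=(-9,3,N); sL=160/173, sR=160/169; mL=-54720/29237, mR=40880/29237; mL+mR=-80/169 → advance -1; mR−mL=95600/29237 → turn +1·90°

0 160/101 160/101 -320/101 240/101 -8 2 S
1 16/17 80/61 -2336/1037 1656/1037 -8 3 E
2 160/173 160/169 -54720/29237 40880/29237 -9 3 N
3 20/13 40/37 -1260/481 1000/481 -9 2 W
4 160/101 160/101 -320/101 240/101 -8 2 S
5 16/17 80/61 -2336/1037 1656/1037 -8 3 E
6 160/173 160/169 -54720/29237 40880/29237 -9 3 N
final -9 2 W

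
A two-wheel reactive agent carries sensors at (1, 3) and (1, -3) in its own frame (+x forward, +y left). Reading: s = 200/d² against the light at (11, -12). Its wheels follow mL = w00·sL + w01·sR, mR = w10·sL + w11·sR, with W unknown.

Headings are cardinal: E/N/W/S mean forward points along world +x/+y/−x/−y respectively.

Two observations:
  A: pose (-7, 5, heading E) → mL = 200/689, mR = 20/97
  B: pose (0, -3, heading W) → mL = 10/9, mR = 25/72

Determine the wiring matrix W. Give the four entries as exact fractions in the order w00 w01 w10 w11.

1 0 0 1/2

obs A: pose=(-7,5,E) → sL=200/689, sR=40/97, mL=200/689, mR=20/97
obs B: pose=(0,-3,W) → sL=10/9, sR=25/36, mL=10/9, mR=25/72
sensor matrix S = [[200/689, 40/97], [10/9, 25/36]]; det S = -17150/66833
solve [mL_A; mL_B] = S·[w00; w01] and [mR_A; mR_B] = S·[w10; w11]:
  w00 = 1, w01 = 0, w10 = 0, w11 = 1/2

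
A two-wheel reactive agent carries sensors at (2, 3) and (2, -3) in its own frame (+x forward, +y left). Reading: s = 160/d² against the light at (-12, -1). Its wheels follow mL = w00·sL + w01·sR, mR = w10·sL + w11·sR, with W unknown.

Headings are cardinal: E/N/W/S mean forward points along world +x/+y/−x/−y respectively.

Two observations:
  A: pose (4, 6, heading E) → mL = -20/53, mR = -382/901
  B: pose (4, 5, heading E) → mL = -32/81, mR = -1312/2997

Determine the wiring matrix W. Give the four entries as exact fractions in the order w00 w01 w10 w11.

obs A: pose=(4,6,E) → sL=20/53, sR=8/17, mL=-20/53, mR=-382/901
obs B: pose=(4,5,E) → sL=32/81, sR=160/333, mL=-32/81, mR=-1312/2997
sensor matrix S = [[20/53, 8/17], [32/81, 160/333]]; det S = -12416/2700297
solve [mL_A; mL_B] = S·[w00; w01] and [mR_A; mR_B] = S·[w10; w11]:
  w00 = -1, w01 = 0, w10 = -1/2, w11 = -1/2

-1 0 -1/2 -1/2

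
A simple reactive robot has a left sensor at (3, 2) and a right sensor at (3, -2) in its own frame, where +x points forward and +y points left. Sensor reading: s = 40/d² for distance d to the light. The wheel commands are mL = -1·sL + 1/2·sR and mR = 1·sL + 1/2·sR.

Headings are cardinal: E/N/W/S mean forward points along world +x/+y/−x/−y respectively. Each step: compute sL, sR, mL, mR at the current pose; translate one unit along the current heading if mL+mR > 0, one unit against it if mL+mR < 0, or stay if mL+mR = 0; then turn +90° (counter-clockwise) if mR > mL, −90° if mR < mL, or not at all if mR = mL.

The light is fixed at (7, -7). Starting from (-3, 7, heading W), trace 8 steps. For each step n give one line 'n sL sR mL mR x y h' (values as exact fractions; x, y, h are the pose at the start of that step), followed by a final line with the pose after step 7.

0 40/313 8/85 -2148/26605 4652/26605 -3 7 W
1 20/101 4/29 -378/2929 782/2929 -4 7 S
2 40/289 8/37 -324/10693 2636/10693 -4 6 E
3 1/10 1/8 -3/80 13/80 -3 6 N
4 40/313 8/85 -2148/26605 4652/26605 -3 7 W
5 20/101 4/29 -378/2929 782/2929 -4 7 S
6 40/289 8/37 -324/10693 2636/10693 -4 6 E
7 1/10 1/8 -3/80 13/80 -3 6 N
final -3 7 W

n=0: pose=(-3,7,W); sL=40/313, sR=8/85; mL=-2148/26605, mR=4652/26605; mL+mR=8/85 → advance +1; mR−mL=80/313 → turn +1·90°
n=1: pose=(-4,7,S); sL=20/101, sR=4/29; mL=-378/2929, mR=782/2929; mL+mR=4/29 → advance +1; mR−mL=40/101 → turn +1·90°
n=2: pose=(-4,6,E); sL=40/289, sR=8/37; mL=-324/10693, mR=2636/10693; mL+mR=8/37 → advance +1; mR−mL=80/289 → turn +1·90°
n=3: pose=(-3,6,N); sL=1/10, sR=1/8; mL=-3/80, mR=13/80; mL+mR=1/8 → advance +1; mR−mL=1/5 → turn +1·90°
n=4: pose=(-3,7,W); sL=40/313, sR=8/85; mL=-2148/26605, mR=4652/26605; mL+mR=8/85 → advance +1; mR−mL=80/313 → turn +1·90°
n=5: pose=(-4,7,S); sL=20/101, sR=4/29; mL=-378/2929, mR=782/2929; mL+mR=4/29 → advance +1; mR−mL=40/101 → turn +1·90°
n=6: pose=(-4,6,E); sL=40/289, sR=8/37; mL=-324/10693, mR=2636/10693; mL+mR=8/37 → advance +1; mR−mL=80/289 → turn +1·90°
n=7: pose=(-3,6,N); sL=1/10, sR=1/8; mL=-3/80, mR=13/80; mL+mR=1/8 → advance +1; mR−mL=1/5 → turn +1·90°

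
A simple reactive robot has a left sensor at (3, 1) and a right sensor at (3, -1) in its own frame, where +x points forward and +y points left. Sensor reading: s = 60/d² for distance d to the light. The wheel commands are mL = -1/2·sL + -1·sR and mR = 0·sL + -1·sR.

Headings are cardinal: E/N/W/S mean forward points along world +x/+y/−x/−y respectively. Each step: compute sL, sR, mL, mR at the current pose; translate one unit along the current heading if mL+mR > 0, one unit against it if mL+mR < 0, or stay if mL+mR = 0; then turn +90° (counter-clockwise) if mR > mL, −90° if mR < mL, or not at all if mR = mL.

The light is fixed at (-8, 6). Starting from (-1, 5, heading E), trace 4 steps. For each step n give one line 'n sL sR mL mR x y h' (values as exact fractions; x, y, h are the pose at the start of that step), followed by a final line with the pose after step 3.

n=0: pose=(-1,5,E); sL=3/5, sR=15/26; mL=-57/65, mR=-15/26; mL+mR=-189/130 → advance -1; mR−mL=3/10 → turn +1·90°
n=1: pose=(-2,5,N); sL=60/29, sR=60/53; mL=-3330/1537, mR=-60/53; mL+mR=-5070/1537 → advance -1; mR−mL=30/29 → turn +1·90°
n=2: pose=(-2,4,W); sL=10/3, sR=6; mL=-23/3, mR=-6; mL+mR=-41/3 → advance -1; mR−mL=5/3 → turn +1·90°
n=3: pose=(-1,4,S); sL=60/89, sR=60/61; mL=-7170/5429, mR=-60/61; mL+mR=-12510/5429 → advance -1; mR−mL=30/89 → turn +1·90°

0 3/5 15/26 -57/65 -15/26 -1 5 E
1 60/29 60/53 -3330/1537 -60/53 -2 5 N
2 10/3 6 -23/3 -6 -2 4 W
3 60/89 60/61 -7170/5429 -60/61 -1 4 S
final -1 5 E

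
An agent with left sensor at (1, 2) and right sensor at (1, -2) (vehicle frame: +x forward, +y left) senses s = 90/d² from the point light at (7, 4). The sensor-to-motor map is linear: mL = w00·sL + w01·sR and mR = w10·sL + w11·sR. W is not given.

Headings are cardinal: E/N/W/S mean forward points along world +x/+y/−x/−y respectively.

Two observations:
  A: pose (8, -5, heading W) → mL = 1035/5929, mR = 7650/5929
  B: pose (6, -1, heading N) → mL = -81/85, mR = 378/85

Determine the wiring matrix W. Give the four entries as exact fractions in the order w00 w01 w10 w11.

obs A: pose=(8,-5,W) → sL=90/121, sR=90/49, mL=1035/5929, mR=7650/5929
obs B: pose=(6,-1,N) → sL=18/5, sR=90/17, mL=-81/85, mR=378/85
sensor matrix S = [[90/121, 90/49], [18/5, 90/17]]; det S = -269568/100793
solve [mL_A; mL_B] = S·[w00; w01] and [mR_A; mR_B] = S·[w10; w11]:
  w00 = -1, w01 = 1/2, w10 = 1/2, w11 = 1/2

-1 1/2 1/2 1/2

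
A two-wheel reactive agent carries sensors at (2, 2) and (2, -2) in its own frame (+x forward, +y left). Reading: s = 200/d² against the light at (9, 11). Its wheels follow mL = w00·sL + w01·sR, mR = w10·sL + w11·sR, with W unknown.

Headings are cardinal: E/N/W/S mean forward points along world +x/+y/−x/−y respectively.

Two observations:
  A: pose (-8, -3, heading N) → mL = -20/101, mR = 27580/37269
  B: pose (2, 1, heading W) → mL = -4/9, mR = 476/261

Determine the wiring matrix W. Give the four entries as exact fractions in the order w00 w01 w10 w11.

-1/2 0 1/2 1

obs A: pose=(-8,-3,N) → sL=40/101, sR=200/369, mL=-20/101, mR=27580/37269
obs B: pose=(2,1,W) → sL=8/9, sR=40/29, mL=-4/9, mR=476/261
sensor matrix S = [[40/101, 200/369], [8/9, 40/29]]; det S = 627200/9727209
solve [mL_A; mL_B] = S·[w00; w01] and [mR_A; mR_B] = S·[w10; w11]:
  w00 = -1/2, w01 = 0, w10 = 1/2, w11 = 1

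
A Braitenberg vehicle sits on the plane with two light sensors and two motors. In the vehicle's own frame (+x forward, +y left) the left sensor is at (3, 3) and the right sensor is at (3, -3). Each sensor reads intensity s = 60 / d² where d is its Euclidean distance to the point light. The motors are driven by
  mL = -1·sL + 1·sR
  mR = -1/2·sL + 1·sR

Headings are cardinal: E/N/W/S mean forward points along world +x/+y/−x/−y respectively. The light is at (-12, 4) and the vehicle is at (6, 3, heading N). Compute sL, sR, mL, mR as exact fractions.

left sensor world pos  = (3, 6); dL² = 229
right sensor world pos = (9, 6); dR² = 445
sL = 60/229 = 60/229
sR = 60/445 = 12/89
mL = -1·sL + 1·sR = -2592/20381
mR = -1/2·sL + 1·sR = 78/20381

60/229 12/89 -2592/20381 78/20381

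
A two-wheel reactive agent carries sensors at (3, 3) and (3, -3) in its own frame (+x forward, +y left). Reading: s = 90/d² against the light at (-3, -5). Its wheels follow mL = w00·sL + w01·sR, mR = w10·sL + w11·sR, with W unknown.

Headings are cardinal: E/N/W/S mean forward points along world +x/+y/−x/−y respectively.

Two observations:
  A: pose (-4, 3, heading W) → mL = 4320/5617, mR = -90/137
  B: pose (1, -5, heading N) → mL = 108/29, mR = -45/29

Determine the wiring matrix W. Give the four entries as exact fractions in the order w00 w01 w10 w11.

1/2 -1/2 0 -1

obs A: pose=(-4,3,W) → sL=90/41, sR=90/137, mL=4320/5617, mR=-90/137
obs B: pose=(1,-5,N) → sL=9, sR=45/29, mL=108/29, mR=-45/29
sensor matrix S = [[90/41, 90/137], [9, 45/29]]; det S = -408240/162893
solve [mL_A; mL_B] = S·[w00; w01] and [mR_A; mR_B] = S·[w10; w11]:
  w00 = 1/2, w01 = -1/2, w10 = 0, w11 = -1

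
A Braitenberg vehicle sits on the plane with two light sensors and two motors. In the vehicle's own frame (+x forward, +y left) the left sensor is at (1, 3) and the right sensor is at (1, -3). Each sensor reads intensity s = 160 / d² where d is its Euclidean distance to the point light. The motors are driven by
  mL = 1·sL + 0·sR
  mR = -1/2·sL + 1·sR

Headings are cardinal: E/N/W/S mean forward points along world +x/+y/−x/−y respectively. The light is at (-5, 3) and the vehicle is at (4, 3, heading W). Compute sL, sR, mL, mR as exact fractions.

160/73 160/73 160/73 80/73

left sensor world pos  = (3, 0); dL² = 73
right sensor world pos = (3, 6); dR² = 73
sL = 160/73 = 160/73
sR = 160/73 = 160/73
mL = 1·sL + 0·sR = 160/73
mR = -1/2·sL + 1·sR = 80/73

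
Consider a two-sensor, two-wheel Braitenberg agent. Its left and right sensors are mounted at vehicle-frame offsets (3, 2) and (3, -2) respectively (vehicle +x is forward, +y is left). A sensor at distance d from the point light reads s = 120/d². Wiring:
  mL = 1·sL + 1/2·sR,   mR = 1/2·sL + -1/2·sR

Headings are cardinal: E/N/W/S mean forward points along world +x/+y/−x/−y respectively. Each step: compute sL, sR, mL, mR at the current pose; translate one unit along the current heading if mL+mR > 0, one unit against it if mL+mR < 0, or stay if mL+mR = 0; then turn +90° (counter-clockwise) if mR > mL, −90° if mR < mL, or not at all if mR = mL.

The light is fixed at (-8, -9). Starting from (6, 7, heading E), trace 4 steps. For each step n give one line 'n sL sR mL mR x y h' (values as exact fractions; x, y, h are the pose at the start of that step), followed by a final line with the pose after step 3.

0 120/613 24/97 18996/59461 -1536/59461 6 7 E
1 60/229 60/169 17010/38701 -1800/38701 7 7 S
2 120/313 120/433 70740/135529 7200/135529 7 6 W
3 10/39 6/29 407/1131 28/1131 6 6 N
final 6 7 E

n=0: pose=(6,7,E); sL=120/613, sR=24/97; mL=18996/59461, mR=-1536/59461; mL+mR=180/613 → advance +1; mR−mL=-20532/59461 → turn -1·90°
n=1: pose=(7,7,S); sL=60/229, sR=60/169; mL=17010/38701, mR=-1800/38701; mL+mR=90/229 → advance +1; mR−mL=-18810/38701 → turn -1·90°
n=2: pose=(7,6,W); sL=120/313, sR=120/433; mL=70740/135529, mR=7200/135529; mL+mR=180/313 → advance +1; mR−mL=-63540/135529 → turn -1·90°
n=3: pose=(6,6,N); sL=10/39, sR=6/29; mL=407/1131, mR=28/1131; mL+mR=5/13 → advance +1; mR−mL=-379/1131 → turn -1·90°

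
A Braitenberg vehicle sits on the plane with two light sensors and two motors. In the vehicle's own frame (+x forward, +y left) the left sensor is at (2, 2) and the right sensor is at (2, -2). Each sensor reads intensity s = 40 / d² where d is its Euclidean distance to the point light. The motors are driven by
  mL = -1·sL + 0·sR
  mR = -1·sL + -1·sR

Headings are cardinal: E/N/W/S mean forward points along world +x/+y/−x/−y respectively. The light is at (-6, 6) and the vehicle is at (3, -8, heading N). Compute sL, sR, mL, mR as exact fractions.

40/193 8/53 -40/193 -3664/10229

left sensor world pos  = (1, -6); dL² = 193
right sensor world pos = (5, -6); dR² = 265
sL = 40/193 = 40/193
sR = 40/265 = 8/53
mL = -1·sL + 0·sR = -40/193
mR = -1·sL + -1·sR = -3664/10229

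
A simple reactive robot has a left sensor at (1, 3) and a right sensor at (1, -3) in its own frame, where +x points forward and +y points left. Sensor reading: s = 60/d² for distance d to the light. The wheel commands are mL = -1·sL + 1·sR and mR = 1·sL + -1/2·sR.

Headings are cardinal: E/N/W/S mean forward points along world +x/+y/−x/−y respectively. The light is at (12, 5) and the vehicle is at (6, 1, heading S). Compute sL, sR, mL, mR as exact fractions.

left sensor world pos  = (9, 0); dL² = 34
right sensor world pos = (3, 0); dR² = 106
sL = 60/34 = 30/17
sR = 60/106 = 30/53
mL = -1·sL + 1·sR = -1080/901
mR = 1·sL + -1/2·sR = 1335/901

30/17 30/53 -1080/901 1335/901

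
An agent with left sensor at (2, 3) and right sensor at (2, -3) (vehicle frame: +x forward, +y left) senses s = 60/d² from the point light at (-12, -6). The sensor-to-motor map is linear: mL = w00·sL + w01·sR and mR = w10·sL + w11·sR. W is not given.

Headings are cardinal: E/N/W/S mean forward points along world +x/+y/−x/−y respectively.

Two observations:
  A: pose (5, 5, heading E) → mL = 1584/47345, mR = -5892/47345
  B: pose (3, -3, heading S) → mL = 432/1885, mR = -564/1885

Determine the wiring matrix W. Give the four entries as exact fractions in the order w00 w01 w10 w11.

obs A: pose=(5,5,E) → sL=60/557, sR=12/85, mL=1584/47345, mR=-5892/47345
obs B: pose=(3,-3,S) → sL=12/65, sR=12/29, mL=432/1885, mR=-564/1885
sensor matrix S = [[60/557, 12/85], [12/65, 12/29]]; det S = 1651968/89245325
solve [mL_A; mL_B] = S·[w00; w01] and [mR_A; mR_B] = S·[w10; w11]:
  w00 = -1, w01 = 1, w10 = -1/2, w11 = -1/2

-1 1 -1/2 -1/2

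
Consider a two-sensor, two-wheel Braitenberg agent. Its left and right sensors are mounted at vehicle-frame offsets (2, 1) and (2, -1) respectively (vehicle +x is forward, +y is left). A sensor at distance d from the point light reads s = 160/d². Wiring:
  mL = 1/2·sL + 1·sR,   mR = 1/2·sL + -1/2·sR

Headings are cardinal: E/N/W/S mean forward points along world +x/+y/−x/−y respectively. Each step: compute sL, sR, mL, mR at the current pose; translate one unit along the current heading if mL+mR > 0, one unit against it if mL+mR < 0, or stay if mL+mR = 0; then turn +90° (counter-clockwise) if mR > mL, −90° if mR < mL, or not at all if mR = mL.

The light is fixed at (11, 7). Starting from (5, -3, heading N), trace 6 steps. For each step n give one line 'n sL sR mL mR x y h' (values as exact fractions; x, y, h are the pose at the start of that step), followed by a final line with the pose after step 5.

n=0: pose=(5,-3,N); sL=160/113, sR=160/89; mL=25200/10057, mR=-1920/10057; mL+mR=23280/10057 → advance +1; mR−mL=-240/89 → turn -1·90°
n=1: pose=(5,-2,E); sL=2, sR=40/29; mL=69/29, mR=9/29; mL+mR=78/29 → advance +1; mR−mL=-60/29 → turn -1·90°
n=2: pose=(6,-2,S); sL=160/137, sR=160/157; mL=34480/21509, mR=1600/21509; mL+mR=36080/21509 → advance +1; mR−mL=-240/157 → turn -1·90°
n=3: pose=(6,-3,W); sL=16/17, sR=16/13; mL=376/221, mR=-32/221; mL+mR=344/221 → advance +1; mR−mL=-24/13 → turn -1·90°
n=4: pose=(5,-3,N); sL=160/113, sR=160/89; mL=25200/10057, mR=-1920/10057; mL+mR=23280/10057 → advance +1; mR−mL=-240/89 → turn -1·90°
n=5: pose=(5,-2,E); sL=2, sR=40/29; mL=69/29, mR=9/29; mL+mR=78/29 → advance +1; mR−mL=-60/29 → turn -1·90°

0 160/113 160/89 25200/10057 -1920/10057 5 -3 N
1 2 40/29 69/29 9/29 5 -2 E
2 160/137 160/157 34480/21509 1600/21509 6 -2 S
3 16/17 16/13 376/221 -32/221 6 -3 W
4 160/113 160/89 25200/10057 -1920/10057 5 -3 N
5 2 40/29 69/29 9/29 5 -2 E
final 6 -2 S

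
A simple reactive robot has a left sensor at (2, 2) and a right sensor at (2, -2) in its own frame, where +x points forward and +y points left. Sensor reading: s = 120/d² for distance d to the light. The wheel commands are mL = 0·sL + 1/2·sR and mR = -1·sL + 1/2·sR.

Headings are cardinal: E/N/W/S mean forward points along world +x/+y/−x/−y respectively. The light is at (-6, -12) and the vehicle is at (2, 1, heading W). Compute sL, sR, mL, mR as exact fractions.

left sensor world pos  = (0, -1); dL² = 157
right sensor world pos = (0, 3); dR² = 261
sL = 120/157 = 120/157
sR = 120/261 = 40/87
mL = 0·sL + 1/2·sR = 20/87
mR = -1·sL + 1/2·sR = -7300/13659

120/157 40/87 20/87 -7300/13659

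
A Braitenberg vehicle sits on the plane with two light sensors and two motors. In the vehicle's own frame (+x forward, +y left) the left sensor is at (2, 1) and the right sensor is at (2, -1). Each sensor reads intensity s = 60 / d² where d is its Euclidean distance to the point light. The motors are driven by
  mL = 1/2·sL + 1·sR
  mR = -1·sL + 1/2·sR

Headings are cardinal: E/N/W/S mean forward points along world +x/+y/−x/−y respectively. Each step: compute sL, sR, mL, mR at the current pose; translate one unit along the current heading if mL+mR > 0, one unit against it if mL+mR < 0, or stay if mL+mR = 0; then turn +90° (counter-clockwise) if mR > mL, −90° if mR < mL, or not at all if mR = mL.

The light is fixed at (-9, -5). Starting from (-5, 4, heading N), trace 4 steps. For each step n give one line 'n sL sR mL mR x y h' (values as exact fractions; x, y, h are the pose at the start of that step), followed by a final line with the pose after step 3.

n=0: pose=(-5,4,N); sL=6/13, sR=30/73; mL=609/949, mR=-243/949; mL+mR=366/949 → advance +1; mR−mL=-852/949 → turn -1·90°
n=1: pose=(-5,5,E); sL=60/157, sR=20/39; mL=4310/6123, mR=-770/6123; mL+mR=1180/2041 → advance +1; mR−mL=-5080/6123 → turn -1·90°
n=2: pose=(-4,5,S); sL=3/5, sR=3/4; mL=21/20, mR=-9/40; mL+mR=33/40 → advance +1; mR−mL=-51/40 → turn -1·90°
n=3: pose=(-4,4,W); sL=60/73, sR=60/109; mL=7650/7957, mR=-4350/7957; mL+mR=3300/7957 → advance +1; mR−mL=-12000/7957 → turn -1·90°

0 6/13 30/73 609/949 -243/949 -5 4 N
1 60/157 20/39 4310/6123 -770/6123 -5 5 E
2 3/5 3/4 21/20 -9/40 -4 5 S
3 60/73 60/109 7650/7957 -4350/7957 -4 4 W
final -5 4 N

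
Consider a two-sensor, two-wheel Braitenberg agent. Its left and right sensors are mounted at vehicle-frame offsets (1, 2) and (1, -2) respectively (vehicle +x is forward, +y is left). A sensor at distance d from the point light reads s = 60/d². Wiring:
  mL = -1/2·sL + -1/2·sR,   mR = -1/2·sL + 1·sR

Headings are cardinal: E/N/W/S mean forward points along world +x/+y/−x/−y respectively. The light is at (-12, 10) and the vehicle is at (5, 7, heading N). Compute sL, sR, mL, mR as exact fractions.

60/229 12/73 -3564/16717 558/16717

left sensor world pos  = (3, 8); dL² = 229
right sensor world pos = (7, 8); dR² = 365
sL = 60/229 = 60/229
sR = 60/365 = 12/73
mL = -1/2·sL + -1/2·sR = -3564/16717
mR = -1/2·sL + 1·sR = 558/16717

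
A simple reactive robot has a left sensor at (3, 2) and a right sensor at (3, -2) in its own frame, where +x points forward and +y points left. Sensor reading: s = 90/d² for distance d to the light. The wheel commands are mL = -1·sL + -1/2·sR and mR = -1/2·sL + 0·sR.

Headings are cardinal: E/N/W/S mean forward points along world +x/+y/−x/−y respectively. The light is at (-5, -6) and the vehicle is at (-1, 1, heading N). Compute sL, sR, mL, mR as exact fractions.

45/52 45/68 -2115/1768 -45/104

left sensor world pos  = (-3, 4); dL² = 104
right sensor world pos = (1, 4); dR² = 136
sL = 90/104 = 45/52
sR = 90/136 = 45/68
mL = -1·sL + -1/2·sR = -2115/1768
mR = -1/2·sL + 0·sR = -45/104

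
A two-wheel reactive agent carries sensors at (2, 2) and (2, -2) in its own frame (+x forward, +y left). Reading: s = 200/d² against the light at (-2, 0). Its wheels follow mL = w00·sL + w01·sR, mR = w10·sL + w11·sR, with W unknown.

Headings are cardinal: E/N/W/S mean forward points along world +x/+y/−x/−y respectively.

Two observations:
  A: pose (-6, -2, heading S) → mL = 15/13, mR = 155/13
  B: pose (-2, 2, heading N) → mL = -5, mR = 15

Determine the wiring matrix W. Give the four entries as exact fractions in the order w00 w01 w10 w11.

1/2 -1 1 1/2

obs A: pose=(-6,-2,S) → sL=10, sR=50/13, mL=15/13, mR=155/13
obs B: pose=(-2,2,N) → sL=10, sR=10, mL=-5, mR=15
sensor matrix S = [[10, 50/13], [10, 10]]; det S = 800/13
solve [mL_A; mL_B] = S·[w00; w01] and [mR_A; mR_B] = S·[w10; w11]:
  w00 = 1/2, w01 = -1, w10 = 1, w11 = 1/2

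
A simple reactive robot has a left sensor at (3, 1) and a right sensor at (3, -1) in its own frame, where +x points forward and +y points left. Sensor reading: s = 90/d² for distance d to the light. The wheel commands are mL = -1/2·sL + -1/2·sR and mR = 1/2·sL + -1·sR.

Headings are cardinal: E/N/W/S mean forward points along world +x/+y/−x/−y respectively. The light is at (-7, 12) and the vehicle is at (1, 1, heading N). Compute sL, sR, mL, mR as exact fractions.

left sensor world pos  = (0, 4); dL² = 113
right sensor world pos = (2, 4); dR² = 145
sL = 90/113 = 90/113
sR = 90/145 = 18/29
mL = -1/2·sL + -1/2·sR = -2322/3277
mR = 1/2·sL + -1·sR = -729/3277

90/113 18/29 -2322/3277 -729/3277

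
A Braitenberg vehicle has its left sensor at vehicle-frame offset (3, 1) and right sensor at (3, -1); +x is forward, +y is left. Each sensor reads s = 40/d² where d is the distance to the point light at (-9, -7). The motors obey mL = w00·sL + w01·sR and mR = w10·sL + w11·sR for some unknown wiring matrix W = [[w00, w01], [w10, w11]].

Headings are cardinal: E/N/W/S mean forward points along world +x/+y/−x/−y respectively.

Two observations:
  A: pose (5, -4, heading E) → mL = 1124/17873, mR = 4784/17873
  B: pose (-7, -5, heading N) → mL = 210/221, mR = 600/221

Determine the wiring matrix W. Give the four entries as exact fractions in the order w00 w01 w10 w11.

obs A: pose=(5,-4,E) → sL=8/61, sR=40/293, mL=1124/17873, mR=4784/17873
obs B: pose=(-7,-5,N) → sL=20/13, sR=20/17, mL=210/221, mR=600/221
sensor matrix S = [[8/61, 40/293], [20/13, 20/17]]; det S = -220160/3949933
solve [mL_A; mL_B] = S·[w00; w01] and [mR_A; mR_B] = S·[w10; w11]:
  w00 = 1, w01 = -1/2, w10 = 1, w11 = 1

1 -1/2 1 1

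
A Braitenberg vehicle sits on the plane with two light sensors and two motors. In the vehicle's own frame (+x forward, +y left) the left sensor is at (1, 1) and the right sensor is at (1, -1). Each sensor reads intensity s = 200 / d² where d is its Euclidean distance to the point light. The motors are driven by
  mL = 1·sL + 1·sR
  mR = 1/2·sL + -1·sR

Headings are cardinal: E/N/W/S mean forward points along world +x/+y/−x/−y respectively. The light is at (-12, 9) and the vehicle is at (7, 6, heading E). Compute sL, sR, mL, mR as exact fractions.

left sensor world pos  = (8, 7); dL² = 404
right sensor world pos = (8, 5); dR² = 416
sL = 200/404 = 50/101
sR = 200/416 = 25/52
mL = 1·sL + 1·sR = 5125/5252
mR = 1/2·sL + -1·sR = -1225/5252

50/101 25/52 5125/5252 -1225/5252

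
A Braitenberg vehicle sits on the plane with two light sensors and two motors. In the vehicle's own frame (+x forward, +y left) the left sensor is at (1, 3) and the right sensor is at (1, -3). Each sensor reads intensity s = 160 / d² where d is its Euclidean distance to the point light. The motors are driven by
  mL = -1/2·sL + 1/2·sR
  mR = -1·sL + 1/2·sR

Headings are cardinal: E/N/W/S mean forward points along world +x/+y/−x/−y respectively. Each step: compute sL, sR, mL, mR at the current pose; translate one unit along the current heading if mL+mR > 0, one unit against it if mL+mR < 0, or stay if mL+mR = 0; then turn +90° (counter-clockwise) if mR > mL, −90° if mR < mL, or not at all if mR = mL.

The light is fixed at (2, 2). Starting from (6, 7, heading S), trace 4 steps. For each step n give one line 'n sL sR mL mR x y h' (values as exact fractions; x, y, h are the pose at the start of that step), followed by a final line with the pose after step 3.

n=0: pose=(6,7,S); sL=32/13, sR=160/17; mL=768/221, mR=496/221; mL+mR=1264/221 → advance +1; mR−mL=-16/13 → turn -1·90°
n=1: pose=(6,6,W); sL=16, sR=80/29; mL=-192/29, mR=-424/29; mL+mR=-616/29 → advance -1; mR−mL=-8 → turn -1·90°
n=2: pose=(7,6,N); sL=160/29, sR=160/89; mL=-4800/2581, mR=-11920/2581; mL+mR=-16720/2581 → advance -1; mR−mL=-80/29 → turn -1·90°
n=3: pose=(7,5,E); sL=20/9, sR=40/9; mL=10/9, mR=0; mL+mR=10/9 → advance +1; mR−mL=-10/9 → turn -1·90°

0 32/13 160/17 768/221 496/221 6 7 S
1 16 80/29 -192/29 -424/29 6 6 W
2 160/29 160/89 -4800/2581 -11920/2581 7 6 N
3 20/9 40/9 10/9 0 7 5 E
final 8 5 S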